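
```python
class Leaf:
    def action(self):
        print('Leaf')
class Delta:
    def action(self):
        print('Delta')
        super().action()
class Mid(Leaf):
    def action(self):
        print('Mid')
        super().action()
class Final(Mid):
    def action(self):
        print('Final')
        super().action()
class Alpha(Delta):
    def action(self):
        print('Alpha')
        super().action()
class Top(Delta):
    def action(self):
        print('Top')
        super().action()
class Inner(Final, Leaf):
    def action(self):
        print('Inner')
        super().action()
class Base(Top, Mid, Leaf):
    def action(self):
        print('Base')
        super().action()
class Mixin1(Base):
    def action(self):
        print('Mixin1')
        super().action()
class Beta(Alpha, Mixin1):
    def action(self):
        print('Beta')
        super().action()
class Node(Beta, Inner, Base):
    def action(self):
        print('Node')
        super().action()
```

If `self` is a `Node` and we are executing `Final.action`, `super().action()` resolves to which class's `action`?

L[Node] = Node + merge(L[Beta], L[Inner], L[Base], [Beta Inner Base])
  take Beta:  [Beta Alpha Mixin1 Base Top Delta Mid Leaf object] + [Inner Final Mid Leaf object] + [Base Top Delta Mid Leaf object] + [Beta Inner Base]
  take Alpha:  [Alpha Mixin1 Base Top Delta Mid Leaf object] + [Inner Final Mid Leaf object] + [Base Top Delta Mid Leaf object] + [Inner Base]
  take Mixin1:  [Mixin1 Base Top Delta Mid Leaf object] + [Inner Final Mid Leaf object] + [Base Top Delta Mid Leaf object] + [Inner Base]
  take Inner:  [Base Top Delta Mid Leaf object] + [Inner Final Mid Leaf object] + [Base Top Delta Mid Leaf object] + [Inner Base]
  take Base:  [Base Top Delta Mid Leaf object] + [Final Mid Leaf object] + [Base Top Delta Mid Leaf object] + [Base]
  take Top:  [Top Delta Mid Leaf object] + [Final Mid Leaf object] + [Top Delta Mid Leaf object]
  take Delta:  [Delta Mid Leaf object] + [Final Mid Leaf object] + [Delta Mid Leaf object]
  take Final:  [Mid Leaf object] + [Final Mid Leaf object] + [Mid Leaf object]
  take Mid:  [Mid Leaf object] + [Mid Leaf object] + [Mid Leaf object]
  take Leaf:  [Leaf object] + [Leaf object] + [Leaf object]
  take object:  [object] + [object] + [object]
MRO: Node Beta Alpha Mixin1 Inner Base Top Delta Final Mid Leaf object
super() in Final.action on a Node instance goes to the class after Final in Node's MRO: Mid.

Mid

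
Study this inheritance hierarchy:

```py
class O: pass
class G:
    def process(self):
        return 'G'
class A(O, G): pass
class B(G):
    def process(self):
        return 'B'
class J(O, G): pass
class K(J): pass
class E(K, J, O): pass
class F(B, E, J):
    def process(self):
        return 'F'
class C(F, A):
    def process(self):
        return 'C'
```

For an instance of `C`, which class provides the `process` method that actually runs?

L[C] = C + merge(L[F], L[A], [F A])
  take F:  [F B E K J O G object] + [A O G object] + [F A]
  take B:  [B E K J O G object] + [A O G object] + [A]
  take E:  [E K J O G object] + [A O G object] + [A]
  take K:  [K J O G object] + [A O G object] + [A]
  take J:  [J O G object] + [A O G object] + [A]
  take A:  [O G object] + [A O G object] + [A]
  take O:  [O G object] + [O G object]
  take G:  [G object] + [G object]
  take object:  [object] + [object]
MRO: C F B E K J A O G object
process is defined in: B, C, F, G. First along the MRO is C.

C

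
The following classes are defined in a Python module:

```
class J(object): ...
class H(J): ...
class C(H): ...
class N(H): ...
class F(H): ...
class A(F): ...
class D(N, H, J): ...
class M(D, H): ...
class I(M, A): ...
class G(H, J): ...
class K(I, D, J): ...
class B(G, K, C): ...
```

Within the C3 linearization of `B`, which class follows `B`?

G

L[B] = B + merge(L[G], L[K], L[C], [G K C])
  take G:  [G H J object] + [K I M D N A F H J object] + [C H J object] + [G K C]
  take K:  [H J object] + [K I M D N A F H J object] + [C H J object] + [K C]
  take I:  [H J object] + [I M D N A F H J object] + [C H J object] + [C]
  take M:  [H J object] + [M D N A F H J object] + [C H J object] + [C]
  take D:  [H J object] + [D N A F H J object] + [C H J object] + [C]
  take N:  [H J object] + [N A F H J object] + [C H J object] + [C]
  take A:  [H J object] + [A F H J object] + [C H J object] + [C]
  take F:  [H J object] + [F H J object] + [C H J object] + [C]
  take C:  [H J object] + [H J object] + [C H J object] + [C]
  take H:  [H J object] + [H J object] + [H J object]
  take J:  [J object] + [J object] + [J object]
  take object:  [object] + [object] + [object]
MRO: B G K I M D N A F C H J object
B is at position 0; next is G.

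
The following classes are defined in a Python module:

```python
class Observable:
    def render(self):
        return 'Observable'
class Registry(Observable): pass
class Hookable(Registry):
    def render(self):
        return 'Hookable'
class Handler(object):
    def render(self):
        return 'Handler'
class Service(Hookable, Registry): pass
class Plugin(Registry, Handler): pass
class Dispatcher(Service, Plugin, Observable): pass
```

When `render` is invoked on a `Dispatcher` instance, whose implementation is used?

L[Dispatcher] = Dispatcher + merge(L[Service], L[Plugin], L[Observable], [Service Plugin Observable])
  take Service:  [Service Hookable Registry Observable object] + [Plugin Registry Observable Handler object] + [Observable object] + [Service Plugin Observable]
  take Hookable:  [Hookable Registry Observable object] + [Plugin Registry Observable Handler object] + [Observable object] + [Plugin Observable]
  take Plugin:  [Registry Observable object] + [Plugin Registry Observable Handler object] + [Observable object] + [Plugin Observable]
  take Registry:  [Registry Observable object] + [Registry Observable Handler object] + [Observable object] + [Observable]
  take Observable:  [Observable object] + [Observable Handler object] + [Observable object] + [Observable]
  take Handler:  [object] + [Handler object] + [object]
  take object:  [object] + [object] + [object]
MRO: Dispatcher Service Hookable Plugin Registry Observable Handler object
render is defined in: Handler, Hookable, Observable. First along the MRO is Hookable.

Hookable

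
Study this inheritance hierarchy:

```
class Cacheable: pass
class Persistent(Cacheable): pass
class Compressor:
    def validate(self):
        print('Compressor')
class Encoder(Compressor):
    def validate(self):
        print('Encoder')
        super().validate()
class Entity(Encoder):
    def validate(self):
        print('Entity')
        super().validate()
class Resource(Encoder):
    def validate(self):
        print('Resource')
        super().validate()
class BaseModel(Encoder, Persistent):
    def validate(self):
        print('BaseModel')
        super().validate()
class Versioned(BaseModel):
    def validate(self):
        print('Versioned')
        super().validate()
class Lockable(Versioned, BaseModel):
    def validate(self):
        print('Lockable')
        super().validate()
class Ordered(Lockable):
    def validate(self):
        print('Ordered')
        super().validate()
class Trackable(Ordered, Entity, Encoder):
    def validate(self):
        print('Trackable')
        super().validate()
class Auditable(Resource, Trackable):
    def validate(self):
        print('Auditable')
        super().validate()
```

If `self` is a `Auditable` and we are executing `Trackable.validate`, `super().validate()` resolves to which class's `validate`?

Ordered

L[Auditable] = Auditable + merge(L[Resource], L[Trackable], [Resource Trackable])
  take Resource:  [Resource Encoder Compressor object] + [Trackable Ordered Lockable Versioned BaseModel Entity Encoder Compressor Persistent Cacheable object] + [Resource Trackable]
  take Trackable:  [Encoder Compressor object] + [Trackable Ordered Lockable Versioned BaseModel Entity Encoder Compressor Persistent Cacheable object] + [Trackable]
  take Ordered:  [Encoder Compressor object] + [Ordered Lockable Versioned BaseModel Entity Encoder Compressor Persistent Cacheable object]
  take Lockable:  [Encoder Compressor object] + [Lockable Versioned BaseModel Entity Encoder Compressor Persistent Cacheable object]
  take Versioned:  [Encoder Compressor object] + [Versioned BaseModel Entity Encoder Compressor Persistent Cacheable object]
  take BaseModel:  [Encoder Compressor object] + [BaseModel Entity Encoder Compressor Persistent Cacheable object]
  take Entity:  [Encoder Compressor object] + [Entity Encoder Compressor Persistent Cacheable object]
  take Encoder:  [Encoder Compressor object] + [Encoder Compressor Persistent Cacheable object]
  take Compressor:  [Compressor object] + [Compressor Persistent Cacheable object]
  take Persistent:  [object] + [Persistent Cacheable object]
  take Cacheable:  [object] + [Cacheable object]
  take object:  [object] + [object]
MRO: Auditable Resource Trackable Ordered Lockable Versioned BaseModel Entity Encoder Compressor Persistent Cacheable object
super() in Trackable.validate on a Auditable instance goes to the class after Trackable in Auditable's MRO: Ordered.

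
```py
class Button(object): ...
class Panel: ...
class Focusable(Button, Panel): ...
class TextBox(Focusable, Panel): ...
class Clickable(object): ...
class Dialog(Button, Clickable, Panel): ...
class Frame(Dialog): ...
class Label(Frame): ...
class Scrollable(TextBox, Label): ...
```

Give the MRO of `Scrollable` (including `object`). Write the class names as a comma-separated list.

Scrollable, TextBox, Focusable, Label, Frame, Dialog, Button, Clickable, Panel, object

L[Scrollable] = Scrollable + merge(L[TextBox], L[Label], [TextBox Label])
  take TextBox:  [TextBox Focusable Button Panel object] + [Label Frame Dialog Button Clickable Panel object] + [TextBox Label]
  take Focusable:  [Focusable Button Panel object] + [Label Frame Dialog Button Clickable Panel object] + [Label]
  take Label:  [Button Panel object] + [Label Frame Dialog Button Clickable Panel object] + [Label]
  take Frame:  [Button Panel object] + [Frame Dialog Button Clickable Panel object]
  take Dialog:  [Button Panel object] + [Dialog Button Clickable Panel object]
  take Button:  [Button Panel object] + [Button Clickable Panel object]
  take Clickable:  [Panel object] + [Clickable Panel object]
  take Panel:  [Panel object] + [Panel object]
  take object:  [object] + [object]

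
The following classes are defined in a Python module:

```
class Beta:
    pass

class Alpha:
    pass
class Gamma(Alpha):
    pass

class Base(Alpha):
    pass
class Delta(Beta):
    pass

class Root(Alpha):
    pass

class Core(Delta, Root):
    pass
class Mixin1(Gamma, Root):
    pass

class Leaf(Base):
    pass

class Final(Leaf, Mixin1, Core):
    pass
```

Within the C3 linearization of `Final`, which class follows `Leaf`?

Base

L[Final] = Final + merge(L[Leaf], L[Mixin1], L[Core], [Leaf Mixin1 Core])
  take Leaf:  [Leaf Base Alpha object] + [Mixin1 Gamma Root Alpha object] + [Core Delta Beta Root Alpha object] + [Leaf Mixin1 Core]
  take Base:  [Base Alpha object] + [Mixin1 Gamma Root Alpha object] + [Core Delta Beta Root Alpha object] + [Mixin1 Core]
  take Mixin1:  [Alpha object] + [Mixin1 Gamma Root Alpha object] + [Core Delta Beta Root Alpha object] + [Mixin1 Core]
  take Gamma:  [Alpha object] + [Gamma Root Alpha object] + [Core Delta Beta Root Alpha object] + [Core]
  take Core:  [Alpha object] + [Root Alpha object] + [Core Delta Beta Root Alpha object] + [Core]
  take Delta:  [Alpha object] + [Root Alpha object] + [Delta Beta Root Alpha object]
  take Beta:  [Alpha object] + [Root Alpha object] + [Beta Root Alpha object]
  take Root:  [Alpha object] + [Root Alpha object] + [Root Alpha object]
  take Alpha:  [Alpha object] + [Alpha object] + [Alpha object]
  take object:  [object] + [object] + [object]
MRO: Final Leaf Base Mixin1 Gamma Core Delta Beta Root Alpha object
Leaf is at position 1; next is Base.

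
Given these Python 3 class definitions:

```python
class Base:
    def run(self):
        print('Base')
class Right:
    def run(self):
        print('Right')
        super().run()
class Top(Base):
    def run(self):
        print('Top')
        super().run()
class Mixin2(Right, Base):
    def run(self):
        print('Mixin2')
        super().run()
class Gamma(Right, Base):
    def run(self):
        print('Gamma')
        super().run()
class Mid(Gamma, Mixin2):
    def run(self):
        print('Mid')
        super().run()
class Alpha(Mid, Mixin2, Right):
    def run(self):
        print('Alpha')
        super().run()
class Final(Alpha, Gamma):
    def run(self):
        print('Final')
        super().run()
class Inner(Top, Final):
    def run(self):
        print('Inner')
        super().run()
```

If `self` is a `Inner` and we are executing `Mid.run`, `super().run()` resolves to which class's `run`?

Gamma

L[Inner] = Inner + merge(L[Top], L[Final], [Top Final])
  take Top:  [Top Base object] + [Final Alpha Mid Gamma Mixin2 Right Base object] + [Top Final]
  take Final:  [Base object] + [Final Alpha Mid Gamma Mixin2 Right Base object] + [Final]
  take Alpha:  [Base object] + [Alpha Mid Gamma Mixin2 Right Base object]
  take Mid:  [Base object] + [Mid Gamma Mixin2 Right Base object]
  take Gamma:  [Base object] + [Gamma Mixin2 Right Base object]
  take Mixin2:  [Base object] + [Mixin2 Right Base object]
  take Right:  [Base object] + [Right Base object]
  take Base:  [Base object] + [Base object]
  take object:  [object] + [object]
MRO: Inner Top Final Alpha Mid Gamma Mixin2 Right Base object
super() in Mid.run on a Inner instance goes to the class after Mid in Inner's MRO: Gamma.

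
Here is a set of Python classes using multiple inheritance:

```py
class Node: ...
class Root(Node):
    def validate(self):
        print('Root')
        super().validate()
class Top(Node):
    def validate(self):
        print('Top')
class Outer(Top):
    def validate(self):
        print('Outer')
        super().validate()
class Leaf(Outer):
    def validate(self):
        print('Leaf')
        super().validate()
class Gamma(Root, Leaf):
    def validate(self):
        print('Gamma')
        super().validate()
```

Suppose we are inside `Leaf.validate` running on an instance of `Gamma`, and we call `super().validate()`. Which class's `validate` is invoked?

L[Gamma] = Gamma + merge(L[Root], L[Leaf], [Root Leaf])
  take Root:  [Root Node object] + [Leaf Outer Top Node object] + [Root Leaf]
  take Leaf:  [Node object] + [Leaf Outer Top Node object] + [Leaf]
  take Outer:  [Node object] + [Outer Top Node object]
  take Top:  [Node object] + [Top Node object]
  take Node:  [Node object] + [Node object]
  take object:  [object] + [object]
MRO: Gamma Root Leaf Outer Top Node object
super() in Leaf.validate on a Gamma instance goes to the class after Leaf in Gamma's MRO: Outer.

Outer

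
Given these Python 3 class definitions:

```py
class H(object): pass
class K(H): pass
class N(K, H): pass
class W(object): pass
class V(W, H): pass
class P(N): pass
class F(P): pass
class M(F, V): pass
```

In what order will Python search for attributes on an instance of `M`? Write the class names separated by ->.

M -> F -> P -> N -> K -> V -> W -> H -> object

L[M] = M + merge(L[F], L[V], [F V])
  take F:  [F P N K H object] + [V W H object] + [F V]
  take P:  [P N K H object] + [V W H object] + [V]
  take N:  [N K H object] + [V W H object] + [V]
  take K:  [K H object] + [V W H object] + [V]
  take V:  [H object] + [V W H object] + [V]
  take W:  [H object] + [W H object]
  take H:  [H object] + [H object]
  take object:  [object] + [object]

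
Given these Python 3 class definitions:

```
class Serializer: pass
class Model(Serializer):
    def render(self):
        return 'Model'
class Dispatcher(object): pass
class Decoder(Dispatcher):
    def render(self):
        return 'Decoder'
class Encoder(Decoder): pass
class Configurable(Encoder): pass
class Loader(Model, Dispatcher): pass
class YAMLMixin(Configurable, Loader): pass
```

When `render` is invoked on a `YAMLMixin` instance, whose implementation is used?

L[YAMLMixin] = YAMLMixin + merge(L[Configurable], L[Loader], [Configurable Loader])
  take Configurable:  [Configurable Encoder Decoder Dispatcher object] + [Loader Model Serializer Dispatcher object] + [Configurable Loader]
  take Encoder:  [Encoder Decoder Dispatcher object] + [Loader Model Serializer Dispatcher object] + [Loader]
  take Decoder:  [Decoder Dispatcher object] + [Loader Model Serializer Dispatcher object] + [Loader]
  take Loader:  [Dispatcher object] + [Loader Model Serializer Dispatcher object] + [Loader]
  take Model:  [Dispatcher object] + [Model Serializer Dispatcher object]
  take Serializer:  [Dispatcher object] + [Serializer Dispatcher object]
  take Dispatcher:  [Dispatcher object] + [Dispatcher object]
  take object:  [object] + [object]
MRO: YAMLMixin Configurable Encoder Decoder Loader Model Serializer Dispatcher object
render is defined in: Decoder, Model. First along the MRO is Decoder.

Decoder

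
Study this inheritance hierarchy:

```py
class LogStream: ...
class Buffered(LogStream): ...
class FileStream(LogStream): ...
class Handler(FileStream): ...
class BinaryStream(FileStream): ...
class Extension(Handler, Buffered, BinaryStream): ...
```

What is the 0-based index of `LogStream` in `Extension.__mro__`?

L[Extension] = Extension + merge(L[Handler], L[Buffered], L[BinaryStream], [Handler Buffered BinaryStream])
  take Handler:  [Handler FileStream LogStream object] + [Buffered LogStream object] + [BinaryStream FileStream LogStream object] + [Handler Buffered BinaryStream]
  take Buffered:  [FileStream LogStream object] + [Buffered LogStream object] + [BinaryStream FileStream LogStream object] + [Buffered BinaryStream]
  take BinaryStream:  [FileStream LogStream object] + [LogStream object] + [BinaryStream FileStream LogStream object] + [BinaryStream]
  take FileStream:  [FileStream LogStream object] + [LogStream object] + [FileStream LogStream object]
  take LogStream:  [LogStream object] + [LogStream object] + [LogStream object]
  take object:  [object] + [object] + [object]
MRO: Extension Handler Buffered BinaryStream FileStream LogStream object
LogStream sits at index 5.

5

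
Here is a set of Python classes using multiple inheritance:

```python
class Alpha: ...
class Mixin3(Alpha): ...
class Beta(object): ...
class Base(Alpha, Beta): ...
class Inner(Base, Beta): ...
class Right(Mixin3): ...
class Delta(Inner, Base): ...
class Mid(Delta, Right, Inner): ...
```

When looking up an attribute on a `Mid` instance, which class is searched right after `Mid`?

L[Mid] = Mid + merge(L[Delta], L[Right], L[Inner], [Delta Right Inner])
  take Delta:  [Delta Inner Base Alpha Beta object] + [Right Mixin3 Alpha object] + [Inner Base Alpha Beta object] + [Delta Right Inner]
  take Right:  [Inner Base Alpha Beta object] + [Right Mixin3 Alpha object] + [Inner Base Alpha Beta object] + [Right Inner]
  take Inner:  [Inner Base Alpha Beta object] + [Mixin3 Alpha object] + [Inner Base Alpha Beta object] + [Inner]
  take Base:  [Base Alpha Beta object] + [Mixin3 Alpha object] + [Base Alpha Beta object]
  take Mixin3:  [Alpha Beta object] + [Mixin3 Alpha object] + [Alpha Beta object]
  take Alpha:  [Alpha Beta object] + [Alpha object] + [Alpha Beta object]
  take Beta:  [Beta object] + [object] + [Beta object]
  take object:  [object] + [object] + [object]
MRO: Mid Delta Right Inner Base Mixin3 Alpha Beta object
Mid is at position 0; next is Delta.

Delta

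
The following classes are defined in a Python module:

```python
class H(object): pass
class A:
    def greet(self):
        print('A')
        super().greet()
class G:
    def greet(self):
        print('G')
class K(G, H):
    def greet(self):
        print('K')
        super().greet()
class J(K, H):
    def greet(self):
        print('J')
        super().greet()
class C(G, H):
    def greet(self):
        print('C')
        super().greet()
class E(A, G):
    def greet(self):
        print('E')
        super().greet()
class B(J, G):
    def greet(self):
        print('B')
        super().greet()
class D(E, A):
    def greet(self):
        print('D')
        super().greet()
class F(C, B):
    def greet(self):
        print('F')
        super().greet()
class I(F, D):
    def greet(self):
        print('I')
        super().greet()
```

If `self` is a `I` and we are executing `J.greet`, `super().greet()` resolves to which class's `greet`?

K

L[I] = I + merge(L[F], L[D], [F D])
  take F:  [F C B J K G H object] + [D E A G object] + [F D]
  take C:  [C B J K G H object] + [D E A G object] + [D]
  take B:  [B J K G H object] + [D E A G object] + [D]
  take J:  [J K G H object] + [D E A G object] + [D]
  take K:  [K G H object] + [D E A G object] + [D]
  take D:  [G H object] + [D E A G object] + [D]
  take E:  [G H object] + [E A G object]
  take A:  [G H object] + [A G object]
  take G:  [G H object] + [G object]
  take H:  [H object] + [object]
  take object:  [object] + [object]
MRO: I F C B J K D E A G H object
super() in J.greet on a I instance goes to the class after J in I's MRO: K.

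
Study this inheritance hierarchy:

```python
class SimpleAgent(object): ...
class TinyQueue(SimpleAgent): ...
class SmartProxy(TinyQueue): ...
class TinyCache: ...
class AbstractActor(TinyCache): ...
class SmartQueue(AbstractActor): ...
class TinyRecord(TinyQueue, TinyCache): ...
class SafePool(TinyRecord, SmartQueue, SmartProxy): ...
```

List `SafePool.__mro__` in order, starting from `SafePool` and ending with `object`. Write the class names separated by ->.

SafePool -> TinyRecord -> SmartQueue -> AbstractActor -> SmartProxy -> TinyQueue -> SimpleAgent -> TinyCache -> object

L[SafePool] = SafePool + merge(L[TinyRecord], L[SmartQueue], L[SmartProxy], [TinyRecord SmartQueue SmartProxy])
  take TinyRecord:  [TinyRecord TinyQueue SimpleAgent TinyCache object] + [SmartQueue AbstractActor TinyCache object] + [SmartProxy TinyQueue SimpleAgent object] + [TinyRecord SmartQueue SmartProxy]
  take SmartQueue:  [TinyQueue SimpleAgent TinyCache object] + [SmartQueue AbstractActor TinyCache object] + [SmartProxy TinyQueue SimpleAgent object] + [SmartQueue SmartProxy]
  take AbstractActor:  [TinyQueue SimpleAgent TinyCache object] + [AbstractActor TinyCache object] + [SmartProxy TinyQueue SimpleAgent object] + [SmartProxy]
  take SmartProxy:  [TinyQueue SimpleAgent TinyCache object] + [TinyCache object] + [SmartProxy TinyQueue SimpleAgent object] + [SmartProxy]
  take TinyQueue:  [TinyQueue SimpleAgent TinyCache object] + [TinyCache object] + [TinyQueue SimpleAgent object]
  take SimpleAgent:  [SimpleAgent TinyCache object] + [TinyCache object] + [SimpleAgent object]
  take TinyCache:  [TinyCache object] + [TinyCache object] + [object]
  take object:  [object] + [object] + [object]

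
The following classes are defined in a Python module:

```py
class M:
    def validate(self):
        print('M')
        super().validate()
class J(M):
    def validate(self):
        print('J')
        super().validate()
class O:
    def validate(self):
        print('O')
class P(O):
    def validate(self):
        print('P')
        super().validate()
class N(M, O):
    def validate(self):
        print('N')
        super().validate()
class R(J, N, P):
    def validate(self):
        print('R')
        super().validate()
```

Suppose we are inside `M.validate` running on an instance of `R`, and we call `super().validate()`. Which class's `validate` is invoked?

L[R] = R + merge(L[J], L[N], L[P], [J N P])
  take J:  [J M object] + [N M O object] + [P O object] + [J N P]
  take N:  [M object] + [N M O object] + [P O object] + [N P]
  take M:  [M object] + [M O object] + [P O object] + [P]
  take P:  [object] + [O object] + [P O object] + [P]
  take O:  [object] + [O object] + [O object]
  take object:  [object] + [object] + [object]
MRO: R J N M P O object
super() in M.validate on a R instance goes to the class after M in R's MRO: P.

P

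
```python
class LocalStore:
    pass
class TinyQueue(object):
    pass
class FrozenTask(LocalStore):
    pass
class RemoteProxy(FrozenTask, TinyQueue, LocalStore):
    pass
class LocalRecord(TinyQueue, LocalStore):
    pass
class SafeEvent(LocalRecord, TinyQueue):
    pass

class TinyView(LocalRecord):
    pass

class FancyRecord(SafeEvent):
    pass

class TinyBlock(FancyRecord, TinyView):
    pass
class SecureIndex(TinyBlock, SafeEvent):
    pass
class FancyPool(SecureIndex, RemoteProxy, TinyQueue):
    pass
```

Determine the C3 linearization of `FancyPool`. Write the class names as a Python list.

L[FancyPool] = FancyPool + merge(L[SecureIndex], L[RemoteProxy], L[TinyQueue], [SecureIndex RemoteProxy TinyQueue])
  take SecureIndex:  [SecureIndex TinyBlock FancyRecord SafeEvent TinyView LocalRecord TinyQueue LocalStore object] + [RemoteProxy FrozenTask TinyQueue LocalStore object] + [TinyQueue object] + [SecureIndex RemoteProxy TinyQueue]
  take TinyBlock:  [TinyBlock FancyRecord SafeEvent TinyView LocalRecord TinyQueue LocalStore object] + [RemoteProxy FrozenTask TinyQueue LocalStore object] + [TinyQueue object] + [RemoteProxy TinyQueue]
  take FancyRecord:  [FancyRecord SafeEvent TinyView LocalRecord TinyQueue LocalStore object] + [RemoteProxy FrozenTask TinyQueue LocalStore object] + [TinyQueue object] + [RemoteProxy TinyQueue]
  take SafeEvent:  [SafeEvent TinyView LocalRecord TinyQueue LocalStore object] + [RemoteProxy FrozenTask TinyQueue LocalStore object] + [TinyQueue object] + [RemoteProxy TinyQueue]
  take TinyView:  [TinyView LocalRecord TinyQueue LocalStore object] + [RemoteProxy FrozenTask TinyQueue LocalStore object] + [TinyQueue object] + [RemoteProxy TinyQueue]
  take LocalRecord:  [LocalRecord TinyQueue LocalStore object] + [RemoteProxy FrozenTask TinyQueue LocalStore object] + [TinyQueue object] + [RemoteProxy TinyQueue]
  take RemoteProxy:  [TinyQueue LocalStore object] + [RemoteProxy FrozenTask TinyQueue LocalStore object] + [TinyQueue object] + [RemoteProxy TinyQueue]
  take FrozenTask:  [TinyQueue LocalStore object] + [FrozenTask TinyQueue LocalStore object] + [TinyQueue object] + [TinyQueue]
  take TinyQueue:  [TinyQueue LocalStore object] + [TinyQueue LocalStore object] + [TinyQueue object] + [TinyQueue]
  take LocalStore:  [LocalStore object] + [LocalStore object] + [object]
  take object:  [object] + [object] + [object]

[FancyPool, SecureIndex, TinyBlock, FancyRecord, SafeEvent, TinyView, LocalRecord, RemoteProxy, FrozenTask, TinyQueue, LocalStore, object]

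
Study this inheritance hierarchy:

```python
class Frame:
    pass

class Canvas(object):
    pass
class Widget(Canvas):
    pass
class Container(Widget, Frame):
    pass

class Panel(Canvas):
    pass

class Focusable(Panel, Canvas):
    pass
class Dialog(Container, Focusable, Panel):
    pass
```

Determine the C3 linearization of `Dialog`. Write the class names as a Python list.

[Dialog, Container, Widget, Focusable, Panel, Canvas, Frame, object]

L[Dialog] = Dialog + merge(L[Container], L[Focusable], L[Panel], [Container Focusable Panel])
  take Container:  [Container Widget Canvas Frame object] + [Focusable Panel Canvas object] + [Panel Canvas object] + [Container Focusable Panel]
  take Widget:  [Widget Canvas Frame object] + [Focusable Panel Canvas object] + [Panel Canvas object] + [Focusable Panel]
  take Focusable:  [Canvas Frame object] + [Focusable Panel Canvas object] + [Panel Canvas object] + [Focusable Panel]
  take Panel:  [Canvas Frame object] + [Panel Canvas object] + [Panel Canvas object] + [Panel]
  take Canvas:  [Canvas Frame object] + [Canvas object] + [Canvas object]
  take Frame:  [Frame object] + [object] + [object]
  take object:  [object] + [object] + [object]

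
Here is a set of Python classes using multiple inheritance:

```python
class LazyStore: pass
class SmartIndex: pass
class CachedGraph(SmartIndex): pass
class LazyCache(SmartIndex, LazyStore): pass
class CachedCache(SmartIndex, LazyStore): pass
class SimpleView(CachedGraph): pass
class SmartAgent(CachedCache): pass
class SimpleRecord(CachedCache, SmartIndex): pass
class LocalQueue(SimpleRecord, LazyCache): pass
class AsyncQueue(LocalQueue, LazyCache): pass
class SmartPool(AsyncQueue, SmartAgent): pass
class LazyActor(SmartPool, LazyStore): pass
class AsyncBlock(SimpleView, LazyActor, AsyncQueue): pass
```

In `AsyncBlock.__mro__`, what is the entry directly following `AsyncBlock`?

L[AsyncBlock] = AsyncBlock + merge(L[SimpleView], L[LazyActor], L[AsyncQueue], [SimpleView LazyActor AsyncQueue])
  take SimpleView:  [SimpleView CachedGraph SmartIndex object] + [LazyActor SmartPool AsyncQueue LocalQueue SimpleRecord SmartAgent CachedCache LazyCache SmartIndex LazyStore object] + [AsyncQueue LocalQueue SimpleRecord CachedCache LazyCache SmartIndex LazyStore object] + [SimpleView LazyActor AsyncQueue]
  take CachedGraph:  [CachedGraph SmartIndex object] + [LazyActor SmartPool AsyncQueue LocalQueue SimpleRecord SmartAgent CachedCache LazyCache SmartIndex LazyStore object] + [AsyncQueue LocalQueue SimpleRecord CachedCache LazyCache SmartIndex LazyStore object] + [LazyActor AsyncQueue]
  take LazyActor:  [SmartIndex object] + [LazyActor SmartPool AsyncQueue LocalQueue SimpleRecord SmartAgent CachedCache LazyCache SmartIndex LazyStore object] + [AsyncQueue LocalQueue SimpleRecord CachedCache LazyCache SmartIndex LazyStore object] + [LazyActor AsyncQueue]
  take SmartPool:  [SmartIndex object] + [SmartPool AsyncQueue LocalQueue SimpleRecord SmartAgent CachedCache LazyCache SmartIndex LazyStore object] + [AsyncQueue LocalQueue SimpleRecord CachedCache LazyCache SmartIndex LazyStore object] + [AsyncQueue]
  take AsyncQueue:  [SmartIndex object] + [AsyncQueue LocalQueue SimpleRecord SmartAgent CachedCache LazyCache SmartIndex LazyStore object] + [AsyncQueue LocalQueue SimpleRecord CachedCache LazyCache SmartIndex LazyStore object] + [AsyncQueue]
  take LocalQueue:  [SmartIndex object] + [LocalQueue SimpleRecord SmartAgent CachedCache LazyCache SmartIndex LazyStore object] + [LocalQueue SimpleRecord CachedCache LazyCache SmartIndex LazyStore object]
  take SimpleRecord:  [SmartIndex object] + [SimpleRecord SmartAgent CachedCache LazyCache SmartIndex LazyStore object] + [SimpleRecord CachedCache LazyCache SmartIndex LazyStore object]
  take SmartAgent:  [SmartIndex object] + [SmartAgent CachedCache LazyCache SmartIndex LazyStore object] + [CachedCache LazyCache SmartIndex LazyStore object]
  take CachedCache:  [SmartIndex object] + [CachedCache LazyCache SmartIndex LazyStore object] + [CachedCache LazyCache SmartIndex LazyStore object]
  take LazyCache:  [SmartIndex object] + [LazyCache SmartIndex LazyStore object] + [LazyCache SmartIndex LazyStore object]
  take SmartIndex:  [SmartIndex object] + [SmartIndex LazyStore object] + [SmartIndex LazyStore object]
  take LazyStore:  [object] + [LazyStore object] + [LazyStore object]
  take object:  [object] + [object] + [object]
MRO: AsyncBlock SimpleView CachedGraph LazyActor SmartPool AsyncQueue LocalQueue SimpleRecord SmartAgent CachedCache LazyCache SmartIndex LazyStore object
AsyncBlock is at position 0; next is SimpleView.

SimpleView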